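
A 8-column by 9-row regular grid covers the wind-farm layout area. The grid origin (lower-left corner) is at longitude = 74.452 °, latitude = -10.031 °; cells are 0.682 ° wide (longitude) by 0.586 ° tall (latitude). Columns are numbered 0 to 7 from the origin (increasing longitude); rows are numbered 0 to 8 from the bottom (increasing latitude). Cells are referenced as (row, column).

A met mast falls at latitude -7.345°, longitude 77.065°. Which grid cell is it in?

Column index: ⌊(77.065 − 74.452) / 0.682⌋ = ⌊3.831⌋ = 3
Row offset from origin: ⌊(-7.345 − -10.031) / 0.586⌋ = ⌊4.584⌋ = 4 → row 4

(4, 3)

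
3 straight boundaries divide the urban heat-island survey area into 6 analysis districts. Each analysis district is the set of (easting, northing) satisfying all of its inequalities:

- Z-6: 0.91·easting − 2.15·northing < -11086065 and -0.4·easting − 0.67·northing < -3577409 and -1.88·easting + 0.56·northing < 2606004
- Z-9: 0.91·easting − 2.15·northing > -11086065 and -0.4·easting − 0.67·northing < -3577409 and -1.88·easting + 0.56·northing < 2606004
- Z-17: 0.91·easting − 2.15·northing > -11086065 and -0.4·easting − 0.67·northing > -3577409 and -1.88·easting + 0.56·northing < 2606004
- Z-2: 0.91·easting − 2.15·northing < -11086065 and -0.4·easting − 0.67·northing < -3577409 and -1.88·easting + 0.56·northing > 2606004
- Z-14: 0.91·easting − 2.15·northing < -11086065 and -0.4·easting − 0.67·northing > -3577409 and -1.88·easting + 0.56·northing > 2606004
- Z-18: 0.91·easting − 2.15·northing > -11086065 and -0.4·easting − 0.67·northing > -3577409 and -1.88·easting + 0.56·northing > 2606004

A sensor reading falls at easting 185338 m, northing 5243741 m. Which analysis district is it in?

0.91·185338 − 2.15·5243741 = -11105385.570, which is < -11086065
-0.4·185338 − 0.67·5243741 = -3587441.670, which is < -3577409
-1.88·185338 + 0.56·5243741 = 2588059.520, which is < 2606004
This sign pattern matches Z-6.

Z-6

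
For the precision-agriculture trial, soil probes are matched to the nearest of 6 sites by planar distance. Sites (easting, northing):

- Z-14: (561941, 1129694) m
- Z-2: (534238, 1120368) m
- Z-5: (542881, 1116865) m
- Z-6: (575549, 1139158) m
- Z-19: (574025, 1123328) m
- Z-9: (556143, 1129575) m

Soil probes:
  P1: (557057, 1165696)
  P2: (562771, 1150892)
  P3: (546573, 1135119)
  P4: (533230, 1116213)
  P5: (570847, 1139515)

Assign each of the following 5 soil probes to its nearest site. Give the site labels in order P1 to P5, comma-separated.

P1 → Z-6 (d²=1046219508.00)
P2 → Z-6 (d²=300964040.00)
P3 → Z-9 (d²=122320836.00)
P4 → Z-2 (d²=18280089.00)
P5 → Z-6 (d²=22236253.00)

Z-6, Z-6, Z-9, Z-2, Z-6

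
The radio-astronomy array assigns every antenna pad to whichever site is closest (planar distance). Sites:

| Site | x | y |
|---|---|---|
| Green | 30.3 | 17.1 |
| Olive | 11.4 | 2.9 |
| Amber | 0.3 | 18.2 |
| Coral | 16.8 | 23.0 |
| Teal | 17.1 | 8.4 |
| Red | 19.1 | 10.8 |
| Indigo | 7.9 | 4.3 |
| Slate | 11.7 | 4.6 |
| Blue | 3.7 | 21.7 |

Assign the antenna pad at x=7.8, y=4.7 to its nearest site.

Squared distances to each site:
Green: 660.010; Olive: 16.200; Amber: 238.500; Coral: 415.890; Teal: 100.180; Red: 164.900; Indigo: 0.170; Slate: 15.220; Blue: 305.810.
Minimum at Indigo.

Indigo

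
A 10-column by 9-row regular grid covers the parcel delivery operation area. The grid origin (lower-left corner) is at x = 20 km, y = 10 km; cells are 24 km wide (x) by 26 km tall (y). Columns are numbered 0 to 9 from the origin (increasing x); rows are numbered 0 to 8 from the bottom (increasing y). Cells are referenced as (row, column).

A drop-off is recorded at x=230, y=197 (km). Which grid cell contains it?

Column index: ⌊(230 − 20) / 24⌋ = ⌊8.750⌋ = 8
Row offset from origin: ⌊(197 − 10) / 26⌋ = ⌊7.192⌋ = 7 → row 7

(7, 8)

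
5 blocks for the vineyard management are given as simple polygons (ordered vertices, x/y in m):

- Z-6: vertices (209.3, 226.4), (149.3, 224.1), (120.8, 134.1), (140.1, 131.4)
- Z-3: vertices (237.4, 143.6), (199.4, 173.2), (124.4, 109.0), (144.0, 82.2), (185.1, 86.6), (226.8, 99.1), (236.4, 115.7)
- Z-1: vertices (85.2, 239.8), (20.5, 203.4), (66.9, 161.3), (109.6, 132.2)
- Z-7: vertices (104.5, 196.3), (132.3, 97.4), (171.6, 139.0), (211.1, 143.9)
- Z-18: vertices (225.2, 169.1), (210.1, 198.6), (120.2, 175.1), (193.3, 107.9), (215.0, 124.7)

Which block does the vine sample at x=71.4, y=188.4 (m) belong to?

Z-1

Cast a ray rightward from (71.4, 188.4). For each polygon, the edges (by vertex number in listed order) whose endpoints lie on opposite sides of y = 188.4, where each meets that height, and whether that is right or left of the point:
Z-6: 2–3 at x≈138.00 (right), 4–1 at x≈181.62 (right) → 2 crossings.
Z-3: no edge straddles that height → 0 crossings.
Z-1: 2–3 at x≈37.03 (left), 4–1 at x≈96.86 (right) → 1 crossing.
Z-7: 1–2 at x≈106.72 (right), 4–1 at x≈120.57 (right) → 2 crossings.
Z-18: 1–2 at x≈215.32 (right), 2–3 at x≈171.08 (right) → 2 crossings.
Only Z-1 has an odd count, so the point is inside Z-1.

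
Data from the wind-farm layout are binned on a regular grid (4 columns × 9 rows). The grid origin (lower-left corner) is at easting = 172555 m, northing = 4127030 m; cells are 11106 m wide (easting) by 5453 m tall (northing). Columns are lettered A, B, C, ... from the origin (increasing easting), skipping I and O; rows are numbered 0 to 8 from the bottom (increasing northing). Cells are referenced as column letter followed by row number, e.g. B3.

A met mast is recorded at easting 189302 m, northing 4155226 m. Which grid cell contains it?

B5

Column index: ⌊(189302 − 172555) / 11106⌋ = ⌊1.508⌋ = 1 → column B
Row offset from origin: ⌊(4155226 − 4127030) / 5453⌋ = ⌊5.171⌋ = 5 → row 5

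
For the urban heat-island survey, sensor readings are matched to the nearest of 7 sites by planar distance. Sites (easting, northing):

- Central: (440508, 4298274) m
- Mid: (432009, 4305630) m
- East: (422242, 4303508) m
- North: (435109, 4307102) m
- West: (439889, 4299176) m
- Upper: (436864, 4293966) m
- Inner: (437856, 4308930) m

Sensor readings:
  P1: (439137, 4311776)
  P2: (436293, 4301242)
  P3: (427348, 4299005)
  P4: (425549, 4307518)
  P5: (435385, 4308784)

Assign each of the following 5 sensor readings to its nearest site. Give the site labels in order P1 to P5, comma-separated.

P1 → Inner (d²=9740677.00)
P2 → West (d²=17199572.00)
P3 → East (d²=46348245.00)
P4 → East (d²=27016349.00)
P5 → North (d²=2905300.00)

Inner, West, East, East, North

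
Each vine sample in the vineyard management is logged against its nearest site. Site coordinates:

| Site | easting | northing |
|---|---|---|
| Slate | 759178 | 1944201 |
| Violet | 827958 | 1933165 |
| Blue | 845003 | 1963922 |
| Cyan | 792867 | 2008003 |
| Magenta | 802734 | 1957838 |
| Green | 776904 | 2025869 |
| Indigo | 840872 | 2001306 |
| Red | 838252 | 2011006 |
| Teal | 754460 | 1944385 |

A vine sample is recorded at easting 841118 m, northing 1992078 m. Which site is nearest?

Indigo

Squared distances to each site:
Slate: 9006370729.000; Violet: 3643927169.000; Blue: 807853561.000; Cyan: 2581764626.000; Magenta: 2645709056.000; Green: 5265269477.000; Indigo: 85216500.000; Red: 366483140.000; Teal: 9784231213.000.
Minimum at Indigo.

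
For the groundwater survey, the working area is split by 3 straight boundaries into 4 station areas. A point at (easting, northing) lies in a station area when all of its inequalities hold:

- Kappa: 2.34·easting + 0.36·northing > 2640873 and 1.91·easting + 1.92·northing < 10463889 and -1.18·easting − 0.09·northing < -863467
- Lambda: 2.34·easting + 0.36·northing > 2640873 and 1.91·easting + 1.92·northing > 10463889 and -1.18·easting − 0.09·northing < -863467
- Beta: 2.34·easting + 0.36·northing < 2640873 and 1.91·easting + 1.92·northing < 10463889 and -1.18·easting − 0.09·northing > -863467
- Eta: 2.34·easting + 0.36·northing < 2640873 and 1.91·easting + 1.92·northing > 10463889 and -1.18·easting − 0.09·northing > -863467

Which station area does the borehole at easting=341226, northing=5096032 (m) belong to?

2.34·341226 + 0.36·5096032 = 2633040.360, which is < 2640873
1.91·341226 + 1.92·5096032 = 10436123.100, which is < 10463889
-1.18·341226 − 0.09·5096032 = -861289.560, which is > -863467
This sign pattern matches Beta.

Beta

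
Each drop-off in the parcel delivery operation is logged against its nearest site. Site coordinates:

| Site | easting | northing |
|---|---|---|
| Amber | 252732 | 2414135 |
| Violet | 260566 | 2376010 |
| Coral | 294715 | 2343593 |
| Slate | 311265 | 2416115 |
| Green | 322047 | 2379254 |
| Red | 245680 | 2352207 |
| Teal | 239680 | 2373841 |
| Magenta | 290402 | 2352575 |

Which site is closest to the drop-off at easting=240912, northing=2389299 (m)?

Squared distances to each site:
Amber: 756539296.000; Violet: 562877237.000; Coral: 4983801245.000; Slate: 5668642465.000; Green: 6683790250.000; Red: 1398550288.000; Teal: 240467588.000; Magenta: 3797912276.000.
Minimum at Teal.

Teal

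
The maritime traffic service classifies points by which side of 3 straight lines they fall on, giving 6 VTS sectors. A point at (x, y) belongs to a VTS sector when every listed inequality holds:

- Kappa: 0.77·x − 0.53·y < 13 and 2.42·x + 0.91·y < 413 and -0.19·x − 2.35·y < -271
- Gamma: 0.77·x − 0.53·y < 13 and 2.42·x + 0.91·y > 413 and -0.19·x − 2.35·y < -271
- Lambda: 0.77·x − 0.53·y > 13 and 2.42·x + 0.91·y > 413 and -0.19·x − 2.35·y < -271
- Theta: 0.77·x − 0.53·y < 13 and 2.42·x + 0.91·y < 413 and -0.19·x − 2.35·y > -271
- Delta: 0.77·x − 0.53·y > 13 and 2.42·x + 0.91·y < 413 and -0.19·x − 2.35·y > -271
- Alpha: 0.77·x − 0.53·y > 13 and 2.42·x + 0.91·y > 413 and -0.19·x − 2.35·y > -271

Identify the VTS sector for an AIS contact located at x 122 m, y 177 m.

0.77·122 − 0.53·177 = 0.130, which is < 13
2.42·122 + 0.91·177 = 456.310, which is > 413
-0.19·122 − 2.35·177 = -439.130, which is < -271
This sign pattern matches Gamma.

Gamma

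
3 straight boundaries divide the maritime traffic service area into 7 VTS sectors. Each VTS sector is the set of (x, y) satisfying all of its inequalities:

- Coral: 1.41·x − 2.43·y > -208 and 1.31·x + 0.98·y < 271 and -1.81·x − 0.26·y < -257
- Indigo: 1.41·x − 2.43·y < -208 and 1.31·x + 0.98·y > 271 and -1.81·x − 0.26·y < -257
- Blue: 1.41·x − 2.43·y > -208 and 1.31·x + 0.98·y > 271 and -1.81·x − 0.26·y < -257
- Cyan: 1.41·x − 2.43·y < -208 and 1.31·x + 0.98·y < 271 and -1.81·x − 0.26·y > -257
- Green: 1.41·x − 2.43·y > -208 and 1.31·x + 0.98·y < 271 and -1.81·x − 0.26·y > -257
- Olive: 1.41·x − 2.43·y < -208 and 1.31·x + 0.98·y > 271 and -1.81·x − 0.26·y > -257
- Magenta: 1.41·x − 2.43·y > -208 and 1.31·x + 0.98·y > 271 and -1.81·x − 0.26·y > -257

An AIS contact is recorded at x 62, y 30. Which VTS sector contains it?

Green

1.41·62 − 2.43·30 = 14.520, which is > -208
1.31·62 + 0.98·30 = 110.620, which is < 271
-1.81·62 − 0.26·30 = -120.020, which is > -257
This sign pattern matches Green.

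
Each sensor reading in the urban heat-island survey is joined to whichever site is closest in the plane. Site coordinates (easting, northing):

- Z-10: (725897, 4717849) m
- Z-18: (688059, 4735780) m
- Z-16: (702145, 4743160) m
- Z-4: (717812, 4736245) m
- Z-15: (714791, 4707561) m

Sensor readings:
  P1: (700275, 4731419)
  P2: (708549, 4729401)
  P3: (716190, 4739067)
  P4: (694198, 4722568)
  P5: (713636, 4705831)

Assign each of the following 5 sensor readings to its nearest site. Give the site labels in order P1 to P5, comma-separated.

P1 → Z-16 (d²=141347981.00)
P2 → Z-4 (d²=132643505.00)
P3 → Z-4 (d²=10594568.00)
P4 → Z-18 (d²=212244265.00)
P5 → Z-15 (d²=4326925.00)

Z-16, Z-4, Z-4, Z-18, Z-15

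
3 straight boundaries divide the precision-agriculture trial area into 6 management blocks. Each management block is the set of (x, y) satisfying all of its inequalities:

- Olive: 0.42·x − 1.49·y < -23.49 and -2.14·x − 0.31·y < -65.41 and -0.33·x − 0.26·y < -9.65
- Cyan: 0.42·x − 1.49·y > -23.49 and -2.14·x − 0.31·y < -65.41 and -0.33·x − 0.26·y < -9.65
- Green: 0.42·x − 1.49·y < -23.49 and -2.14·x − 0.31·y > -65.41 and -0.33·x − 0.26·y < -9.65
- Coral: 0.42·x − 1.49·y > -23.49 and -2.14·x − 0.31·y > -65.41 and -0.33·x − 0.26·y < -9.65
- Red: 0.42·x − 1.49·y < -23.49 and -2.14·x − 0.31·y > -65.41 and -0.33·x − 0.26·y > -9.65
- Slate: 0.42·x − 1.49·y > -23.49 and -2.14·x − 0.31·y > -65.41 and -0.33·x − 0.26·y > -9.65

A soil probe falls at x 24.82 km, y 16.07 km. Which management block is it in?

0.42·24.82 − 1.49·16.07 = -13.520, which is > -23.49
-2.14·24.82 − 0.31·16.07 = -58.097, which is > -65.41
-0.33·24.82 − 0.26·16.07 = -12.369, which is < -9.65
This sign pattern matches Coral.

Coral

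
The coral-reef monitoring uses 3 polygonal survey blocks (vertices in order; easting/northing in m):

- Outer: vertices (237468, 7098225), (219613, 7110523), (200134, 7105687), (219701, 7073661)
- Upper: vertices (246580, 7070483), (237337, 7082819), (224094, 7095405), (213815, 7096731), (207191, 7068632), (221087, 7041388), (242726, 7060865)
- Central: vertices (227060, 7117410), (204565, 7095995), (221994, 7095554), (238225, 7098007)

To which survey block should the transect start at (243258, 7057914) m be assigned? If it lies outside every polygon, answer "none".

Cast a ray rightward from (243258, 7057914). For each polygon, the edges (by vertex number in listed order) whose endpoints lie on opposite sides of northing = 7057914, where each meets that height, and whether that is right or left of the point:
Outer: no edge straddles that height → 0 crossings.
Upper: 5–6 at easting≈212657.8 (left), 6–7 at easting≈239447.4 (left) → 0 crossings.
Central: no edge straddles that height → 0 crossings.
All counts are even, so the point lies outside every listed polygon.

none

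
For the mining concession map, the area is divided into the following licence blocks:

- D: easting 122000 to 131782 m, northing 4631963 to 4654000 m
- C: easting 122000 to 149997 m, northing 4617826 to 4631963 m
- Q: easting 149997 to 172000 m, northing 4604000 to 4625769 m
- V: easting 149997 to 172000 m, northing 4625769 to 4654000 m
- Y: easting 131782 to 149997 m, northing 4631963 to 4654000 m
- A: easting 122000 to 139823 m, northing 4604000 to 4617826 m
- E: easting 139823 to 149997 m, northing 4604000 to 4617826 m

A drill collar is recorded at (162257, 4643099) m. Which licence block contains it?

The point has easting = 162257 and northing = 4643099.
Only V satisfies 149997 ≤ easting ≤ 172000 and 4625769 ≤ northing ≤ 4654000.

V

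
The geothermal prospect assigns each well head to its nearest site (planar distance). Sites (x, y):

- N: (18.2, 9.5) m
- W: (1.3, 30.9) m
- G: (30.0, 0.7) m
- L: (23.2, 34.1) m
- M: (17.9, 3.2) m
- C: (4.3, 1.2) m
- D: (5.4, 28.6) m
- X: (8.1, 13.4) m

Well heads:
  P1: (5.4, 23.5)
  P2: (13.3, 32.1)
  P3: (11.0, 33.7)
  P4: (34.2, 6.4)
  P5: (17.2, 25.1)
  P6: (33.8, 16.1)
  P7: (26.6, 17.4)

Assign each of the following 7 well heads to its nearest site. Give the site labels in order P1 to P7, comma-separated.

P1 → D (d²=26.01)
P2 → D (d²=74.66)
P3 → D (d²=57.37)
P4 → G (d²=50.13)
P5 → L (d²=117.00)
P6 → G (d²=251.60)
P7 → N (d²=132.97)

D, D, D, G, L, G, N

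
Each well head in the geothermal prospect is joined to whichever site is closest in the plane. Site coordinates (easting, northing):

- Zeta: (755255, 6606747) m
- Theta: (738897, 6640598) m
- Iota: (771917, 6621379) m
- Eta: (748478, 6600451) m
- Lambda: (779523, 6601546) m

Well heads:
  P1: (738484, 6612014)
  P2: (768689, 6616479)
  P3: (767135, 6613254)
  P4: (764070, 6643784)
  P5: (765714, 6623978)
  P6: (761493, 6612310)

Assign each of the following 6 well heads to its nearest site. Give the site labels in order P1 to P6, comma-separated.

Eta, Iota, Iota, Iota, Iota, Zeta

P1 → Eta (d²=233583005.00)
P2 → Iota (d²=34429984.00)
P3 → Iota (d²=88883149.00)
P4 → Iota (d²=563559434.00)
P5 → Iota (d²=45232010.00)
P6 → Zeta (d²=69859613.00)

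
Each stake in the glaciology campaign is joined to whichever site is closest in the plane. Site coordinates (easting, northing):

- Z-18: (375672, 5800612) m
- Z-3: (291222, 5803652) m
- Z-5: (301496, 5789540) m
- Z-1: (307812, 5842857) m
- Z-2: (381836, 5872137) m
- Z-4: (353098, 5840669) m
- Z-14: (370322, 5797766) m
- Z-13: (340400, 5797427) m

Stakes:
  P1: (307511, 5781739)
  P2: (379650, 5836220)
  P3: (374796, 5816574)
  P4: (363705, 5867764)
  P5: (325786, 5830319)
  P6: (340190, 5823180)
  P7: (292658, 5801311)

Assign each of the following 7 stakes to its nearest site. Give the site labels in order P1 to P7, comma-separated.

Z-5, Z-4, Z-18, Z-2, Z-1, Z-4, Z-3

P1 → Z-5 (d²=97035826.00)
P2 → Z-4 (d²=724802305.00)
P3 → Z-18 (d²=255552820.00)
P4 → Z-2 (d²=347856290.00)
P5 → Z-1 (d²=480266120.00)
P6 → Z-4 (d²=472481585.00)
P7 → Z-3 (d²=7542377.00)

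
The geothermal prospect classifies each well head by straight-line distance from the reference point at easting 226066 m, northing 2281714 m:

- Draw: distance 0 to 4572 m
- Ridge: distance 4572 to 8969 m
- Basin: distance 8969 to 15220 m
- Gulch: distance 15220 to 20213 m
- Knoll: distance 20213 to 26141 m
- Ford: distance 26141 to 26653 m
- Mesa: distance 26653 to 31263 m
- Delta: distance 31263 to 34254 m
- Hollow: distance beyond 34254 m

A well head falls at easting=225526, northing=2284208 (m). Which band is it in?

Distance = √((225526−226066)² + (2284208−2281714)²) = √(291600.000 + 6220036.000) = 2551.791 m.
0 ≤ 2551.791 < 4572 → Draw.

Draw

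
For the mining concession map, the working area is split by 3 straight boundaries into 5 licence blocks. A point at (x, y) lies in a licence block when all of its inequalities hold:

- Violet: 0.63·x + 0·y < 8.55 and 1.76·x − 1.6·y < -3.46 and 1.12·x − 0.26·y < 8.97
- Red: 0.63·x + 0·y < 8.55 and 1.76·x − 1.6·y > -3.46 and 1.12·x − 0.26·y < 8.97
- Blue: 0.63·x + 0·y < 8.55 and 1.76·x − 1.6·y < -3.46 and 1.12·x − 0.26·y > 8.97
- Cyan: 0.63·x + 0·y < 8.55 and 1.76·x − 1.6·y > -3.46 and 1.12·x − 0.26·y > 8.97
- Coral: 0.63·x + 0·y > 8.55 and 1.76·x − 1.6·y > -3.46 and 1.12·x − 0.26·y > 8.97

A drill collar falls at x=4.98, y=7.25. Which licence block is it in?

0.63·4.98 + 0·7.25 = 3.137, which is < 8.55
1.76·4.98 − 1.6·7.25 = -2.835, which is > -3.46
1.12·4.98 − 0.26·7.25 = 3.693, which is < 8.97
This sign pattern matches Red.

Red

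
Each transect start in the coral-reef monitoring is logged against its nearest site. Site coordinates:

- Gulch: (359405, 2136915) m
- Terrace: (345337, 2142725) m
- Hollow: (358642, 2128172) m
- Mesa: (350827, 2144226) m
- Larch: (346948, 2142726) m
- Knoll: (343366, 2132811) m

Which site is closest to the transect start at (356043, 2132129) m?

Squared distances to each site:
Gulch: 34208840.000; Terrace: 226893652.000; Hollow: 22412650.000; Mesa: 173544065.000; Larch: 195015434.000; Knoll: 161171453.000.
Minimum at Hollow.

Hollow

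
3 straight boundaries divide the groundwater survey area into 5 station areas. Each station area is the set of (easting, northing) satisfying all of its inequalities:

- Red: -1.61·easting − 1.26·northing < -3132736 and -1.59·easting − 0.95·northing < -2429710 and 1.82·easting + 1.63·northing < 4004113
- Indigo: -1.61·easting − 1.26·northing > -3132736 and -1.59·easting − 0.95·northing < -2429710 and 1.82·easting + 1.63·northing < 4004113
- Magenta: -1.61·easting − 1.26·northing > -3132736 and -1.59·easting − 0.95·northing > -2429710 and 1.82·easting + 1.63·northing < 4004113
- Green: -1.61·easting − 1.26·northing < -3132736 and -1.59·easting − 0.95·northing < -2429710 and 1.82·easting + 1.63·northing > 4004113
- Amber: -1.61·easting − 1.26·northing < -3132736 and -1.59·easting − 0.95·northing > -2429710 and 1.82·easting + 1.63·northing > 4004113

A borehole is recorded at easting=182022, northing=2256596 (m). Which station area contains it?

Green

-1.61·182022 − 1.26·2256596 = -3136366.380, which is < -3132736
-1.59·182022 − 0.95·2256596 = -2433181.180, which is < -2429710
1.82·182022 + 1.63·2256596 = 4009531.520, which is > 4004113
This sign pattern matches Green.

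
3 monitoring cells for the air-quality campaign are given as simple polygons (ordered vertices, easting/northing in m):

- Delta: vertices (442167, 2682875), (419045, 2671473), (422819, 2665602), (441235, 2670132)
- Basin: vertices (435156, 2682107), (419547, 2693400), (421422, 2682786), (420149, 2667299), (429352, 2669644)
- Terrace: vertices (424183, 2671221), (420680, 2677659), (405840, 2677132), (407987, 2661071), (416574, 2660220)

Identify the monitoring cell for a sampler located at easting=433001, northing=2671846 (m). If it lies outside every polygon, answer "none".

Cast a ray rightward from (433001, 2671846). For each polygon, the edges (by vertex number in listed order) whose endpoints lie on opposite sides of northing = 2671846, where each meets that height, and whether that is right or left of the point:
Delta: 1–2 at easting≈419801.4 (left), 4–1 at easting≈441360.4 (right) → 1 crossing.
Basin: 3–4 at easting≈420522.8 (left), 5–1 at easting≈430377.5 (left) → 0 crossings.
Terrace: 1–2 at easting≈423842.9 (left), 3–4 at easting≈406546.6 (left) → 0 crossings.
Only Delta has an odd count, so the point is inside Delta.

Delta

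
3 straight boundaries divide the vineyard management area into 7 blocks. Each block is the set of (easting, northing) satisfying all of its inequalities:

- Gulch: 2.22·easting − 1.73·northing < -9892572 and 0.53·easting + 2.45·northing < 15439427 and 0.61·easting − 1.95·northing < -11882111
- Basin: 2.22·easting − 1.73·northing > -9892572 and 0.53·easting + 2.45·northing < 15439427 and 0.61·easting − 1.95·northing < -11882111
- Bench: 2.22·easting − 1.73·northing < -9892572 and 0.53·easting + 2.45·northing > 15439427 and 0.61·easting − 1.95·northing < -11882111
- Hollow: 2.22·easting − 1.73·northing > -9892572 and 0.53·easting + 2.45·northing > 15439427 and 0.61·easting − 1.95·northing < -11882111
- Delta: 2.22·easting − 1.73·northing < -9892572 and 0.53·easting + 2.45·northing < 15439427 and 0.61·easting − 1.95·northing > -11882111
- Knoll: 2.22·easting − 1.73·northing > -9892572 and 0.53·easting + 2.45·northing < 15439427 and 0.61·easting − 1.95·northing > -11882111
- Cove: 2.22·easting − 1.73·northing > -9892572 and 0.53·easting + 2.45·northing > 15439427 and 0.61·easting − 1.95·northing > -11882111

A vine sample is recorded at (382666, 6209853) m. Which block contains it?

2.22·382666 − 1.73·6209853 = -9893527.170, which is < -9892572
0.53·382666 + 2.45·6209853 = 15416952.830, which is < 15439427
0.61·382666 − 1.95·6209853 = -11875787.090, which is > -11882111
This sign pattern matches Delta.

Delta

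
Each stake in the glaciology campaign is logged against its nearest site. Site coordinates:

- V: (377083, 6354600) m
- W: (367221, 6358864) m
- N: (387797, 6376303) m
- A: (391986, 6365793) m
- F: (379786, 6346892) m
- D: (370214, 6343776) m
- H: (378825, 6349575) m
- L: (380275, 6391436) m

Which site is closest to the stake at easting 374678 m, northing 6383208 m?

L

Squared distances to each site:
V: 824201689.000; W: 648237185.000; N: 219787186.000; A: 602849089.000; F: 1344943520.000; D: 1574809920.000; H: 1148376298.000; L: 99026393.000.
Minimum at L.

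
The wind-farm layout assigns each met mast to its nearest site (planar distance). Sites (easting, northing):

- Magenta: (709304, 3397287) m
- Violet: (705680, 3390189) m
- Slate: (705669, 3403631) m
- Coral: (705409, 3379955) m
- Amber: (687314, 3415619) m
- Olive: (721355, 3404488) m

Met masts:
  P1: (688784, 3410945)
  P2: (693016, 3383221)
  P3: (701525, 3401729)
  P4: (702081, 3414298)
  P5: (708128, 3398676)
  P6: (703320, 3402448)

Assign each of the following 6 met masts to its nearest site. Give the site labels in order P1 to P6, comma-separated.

P1 → Amber (d²=24007176.00)
P2 → Coral (d²=164253205.00)
P3 → Slate (d²=20790340.00)
P4 → Slate (d²=126658633.00)
P5 → Magenta (d²=3312297.00)
P6 → Slate (d²=6917290.00)

Amber, Coral, Slate, Slate, Magenta, Slate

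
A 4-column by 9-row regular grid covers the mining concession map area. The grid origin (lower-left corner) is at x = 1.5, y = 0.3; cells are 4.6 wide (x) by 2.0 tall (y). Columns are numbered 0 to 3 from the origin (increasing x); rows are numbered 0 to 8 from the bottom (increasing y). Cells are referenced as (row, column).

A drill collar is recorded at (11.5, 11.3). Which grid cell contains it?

Column index: ⌊(11.5 − 1.5) / 4.6⌋ = ⌊2.174⌋ = 2
Row offset from origin: ⌊(11.3 − 0.3) / 2.0⌋ = ⌊5.500⌋ = 5 → row 5

(5, 2)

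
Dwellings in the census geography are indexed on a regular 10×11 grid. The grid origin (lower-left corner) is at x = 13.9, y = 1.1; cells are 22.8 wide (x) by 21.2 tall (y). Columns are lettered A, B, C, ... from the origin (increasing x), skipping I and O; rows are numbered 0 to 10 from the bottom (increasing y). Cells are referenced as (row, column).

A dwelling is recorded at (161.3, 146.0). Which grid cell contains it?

(6, G)

Column index: ⌊(161.3 − 13.9) / 22.8⌋ = ⌊6.465⌋ = 6 → column G
Row offset from origin: ⌊(146.0 − 1.1) / 21.2⌋ = ⌊6.835⌋ = 6 → row 6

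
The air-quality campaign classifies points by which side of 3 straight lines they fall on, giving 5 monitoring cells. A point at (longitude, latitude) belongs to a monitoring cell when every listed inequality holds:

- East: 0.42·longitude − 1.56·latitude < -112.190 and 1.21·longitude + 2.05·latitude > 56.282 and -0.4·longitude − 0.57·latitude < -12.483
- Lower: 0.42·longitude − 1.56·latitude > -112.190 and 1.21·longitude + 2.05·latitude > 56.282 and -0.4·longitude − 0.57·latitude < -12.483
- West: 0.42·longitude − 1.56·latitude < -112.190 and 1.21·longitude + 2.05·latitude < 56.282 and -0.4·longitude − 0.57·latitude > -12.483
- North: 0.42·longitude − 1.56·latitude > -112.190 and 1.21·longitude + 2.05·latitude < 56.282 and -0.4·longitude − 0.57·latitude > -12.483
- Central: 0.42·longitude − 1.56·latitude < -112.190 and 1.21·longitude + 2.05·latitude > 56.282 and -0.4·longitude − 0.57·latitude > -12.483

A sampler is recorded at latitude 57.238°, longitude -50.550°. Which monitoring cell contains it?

North

0.42·-50.550 − 1.56·57.238 = -110.522, which is > -112.190
1.21·-50.550 + 2.05·57.238 = 56.172, which is < 56.282
-0.4·-50.550 − 0.57·57.238 = -12.406, which is > -12.483
This sign pattern matches North.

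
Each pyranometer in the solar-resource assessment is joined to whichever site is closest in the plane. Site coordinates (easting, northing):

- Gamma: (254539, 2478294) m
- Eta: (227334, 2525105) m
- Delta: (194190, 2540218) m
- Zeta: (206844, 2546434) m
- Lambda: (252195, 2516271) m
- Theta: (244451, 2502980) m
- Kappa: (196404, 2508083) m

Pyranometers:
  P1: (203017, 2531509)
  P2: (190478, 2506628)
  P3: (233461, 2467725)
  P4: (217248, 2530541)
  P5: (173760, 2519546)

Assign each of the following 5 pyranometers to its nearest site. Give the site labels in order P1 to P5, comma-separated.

Delta, Kappa, Gamma, Eta, Kappa

P1 → Delta (d²=153762610.00)
P2 → Kappa (d²=37234501.00)
P3 → Gamma (d²=555985845.00)
P4 → Eta (d²=131277492.00)
P5 → Kappa (d²=644151105.00)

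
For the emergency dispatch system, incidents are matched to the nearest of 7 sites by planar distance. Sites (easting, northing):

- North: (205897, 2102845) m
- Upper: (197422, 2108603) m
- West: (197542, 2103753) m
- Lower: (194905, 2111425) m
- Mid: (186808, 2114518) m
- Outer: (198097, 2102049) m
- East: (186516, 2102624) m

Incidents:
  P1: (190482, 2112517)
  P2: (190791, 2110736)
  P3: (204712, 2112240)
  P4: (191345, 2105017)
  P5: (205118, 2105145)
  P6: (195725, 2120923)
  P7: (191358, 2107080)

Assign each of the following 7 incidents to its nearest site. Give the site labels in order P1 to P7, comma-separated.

P1 → Mid (d²=17502277.00)
P2 → Lower (d²=17399717.00)
P3 → Upper (d²=66371869.00)
P4 → East (d²=29045690.00)
P5 → North (d²=5896841.00)
P6 → Lower (d²=90884404.00)
P7 → Lower (d²=31460234.00)

Mid, Lower, Upper, East, North, Lower, Lower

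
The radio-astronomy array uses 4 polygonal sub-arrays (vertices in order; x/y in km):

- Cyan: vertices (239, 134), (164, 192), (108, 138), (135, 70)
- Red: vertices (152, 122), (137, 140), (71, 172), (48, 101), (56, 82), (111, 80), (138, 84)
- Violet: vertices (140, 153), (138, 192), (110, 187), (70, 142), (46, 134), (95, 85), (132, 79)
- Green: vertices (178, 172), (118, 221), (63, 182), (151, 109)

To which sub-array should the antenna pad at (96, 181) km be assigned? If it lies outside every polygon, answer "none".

Green

Cast a ray rightward from (96, 181). For each polygon, the edges (by vertex number in listed order) whose endpoints lie on opposite sides of y = 181, where each meets that height, and whether that is right or left of the point:
Cyan: 1–2 at x≈178.2 (right), 2–3 at x≈152.6 (right) → 2 crossings.
Red: no edge straddles that height → 0 crossings.
Violet: 1–2 at x≈138.6 (right), 3–4 at x≈104.7 (right) → 2 crossings.
Green: 1–2 at x≈167.0 (right), 3–4 at x≈64.2 (left) → 1 crossing.
Only Green has an odd count, so the point is inside Green.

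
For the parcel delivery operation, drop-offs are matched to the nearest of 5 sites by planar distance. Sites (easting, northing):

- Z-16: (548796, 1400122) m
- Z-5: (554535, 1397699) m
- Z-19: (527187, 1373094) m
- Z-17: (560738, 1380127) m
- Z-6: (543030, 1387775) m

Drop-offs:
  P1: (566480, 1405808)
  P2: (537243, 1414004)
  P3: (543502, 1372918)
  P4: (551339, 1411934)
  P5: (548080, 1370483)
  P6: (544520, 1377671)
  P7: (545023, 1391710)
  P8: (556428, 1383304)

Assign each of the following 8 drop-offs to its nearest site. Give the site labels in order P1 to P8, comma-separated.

P1 → Z-5 (d²=208438906.00)
P2 → Z-16 (d²=326181733.00)
P3 → Z-6 (d²=220953233.00)
P4 → Z-16 (d²=145990193.00)
P5 → Z-17 (d²=253231700.00)
P6 → Z-6 (d²=104310916.00)
P7 → Z-6 (d²=19456274.00)
P8 → Z-17 (d²=28669429.00)

Z-5, Z-16, Z-6, Z-16, Z-17, Z-6, Z-6, Z-17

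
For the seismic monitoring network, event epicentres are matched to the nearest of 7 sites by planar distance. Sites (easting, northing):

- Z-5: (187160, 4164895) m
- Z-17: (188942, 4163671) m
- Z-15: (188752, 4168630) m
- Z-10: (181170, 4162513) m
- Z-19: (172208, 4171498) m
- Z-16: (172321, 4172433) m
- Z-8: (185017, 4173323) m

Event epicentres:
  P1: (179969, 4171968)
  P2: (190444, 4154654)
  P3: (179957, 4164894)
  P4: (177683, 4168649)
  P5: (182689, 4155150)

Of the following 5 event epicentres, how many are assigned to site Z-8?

1

P1 → Z-8
P2 → Z-17
P3 → Z-10
P4 → Z-19
P5 → Z-10
1 of the 5 goes to Z-8.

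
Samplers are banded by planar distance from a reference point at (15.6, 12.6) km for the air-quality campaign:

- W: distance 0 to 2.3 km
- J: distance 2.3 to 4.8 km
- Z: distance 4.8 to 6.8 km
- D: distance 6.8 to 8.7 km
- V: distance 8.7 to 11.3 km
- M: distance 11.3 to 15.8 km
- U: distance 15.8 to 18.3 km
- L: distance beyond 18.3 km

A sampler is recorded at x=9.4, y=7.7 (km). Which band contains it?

D

Distance = √((9.4−15.6)² + (7.7−12.6)²) = √(38.440 + 24.010) = 7.903 km.
6.8 ≤ 7.903 < 8.7 → D.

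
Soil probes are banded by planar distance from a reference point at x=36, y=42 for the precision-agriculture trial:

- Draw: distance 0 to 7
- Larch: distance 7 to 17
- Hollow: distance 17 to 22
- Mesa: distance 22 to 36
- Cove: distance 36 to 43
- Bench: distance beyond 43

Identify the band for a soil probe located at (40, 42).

Distance = √((40−36)² + (42−42)²) = √(16.000 + 0.000) = 4.000.
0 ≤ 4.000 < 7 → Draw.

Draw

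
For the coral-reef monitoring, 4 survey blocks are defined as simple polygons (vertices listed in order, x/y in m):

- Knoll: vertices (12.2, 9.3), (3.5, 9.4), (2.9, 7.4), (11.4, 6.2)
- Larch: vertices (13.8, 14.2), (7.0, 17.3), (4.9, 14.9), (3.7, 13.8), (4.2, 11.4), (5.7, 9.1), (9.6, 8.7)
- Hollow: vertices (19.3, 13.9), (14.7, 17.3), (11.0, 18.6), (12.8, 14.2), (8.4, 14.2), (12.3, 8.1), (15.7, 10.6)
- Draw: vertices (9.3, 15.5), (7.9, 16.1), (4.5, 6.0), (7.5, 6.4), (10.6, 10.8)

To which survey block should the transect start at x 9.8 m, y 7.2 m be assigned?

Cast a ray rightward from (9.8, 7.2). For each polygon, the edges (by vertex number in listed order) whose endpoints lie on opposite sides of y = 7.2, where each meets that height, and whether that is right or left of the point:
Knoll: 3–4 at x≈4.32 (left), 4–1 at x≈11.66 (right) → 1 crossing.
Larch: no edge straddles that height → 0 crossings.
Hollow: no edge straddles that height → 0 crossings.
Draw: 2–3 at x≈4.90 (left), 4–5 at x≈8.06 (left) → 0 crossings.
Only Knoll has an odd count, so the point is inside Knoll.

Knoll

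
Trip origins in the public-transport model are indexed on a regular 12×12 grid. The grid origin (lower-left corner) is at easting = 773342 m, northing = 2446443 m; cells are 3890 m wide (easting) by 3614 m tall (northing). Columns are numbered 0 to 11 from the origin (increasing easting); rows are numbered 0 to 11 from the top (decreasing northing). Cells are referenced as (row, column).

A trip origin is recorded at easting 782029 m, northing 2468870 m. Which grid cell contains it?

(5, 2)

Column index: ⌊(782029 − 773342) / 3890⌋ = ⌊2.233⌋ = 2
Row offset from origin: ⌊(2468870 − 2446443) / 3614⌋ = ⌊6.206⌋ = 6 → row 5 (counted from top)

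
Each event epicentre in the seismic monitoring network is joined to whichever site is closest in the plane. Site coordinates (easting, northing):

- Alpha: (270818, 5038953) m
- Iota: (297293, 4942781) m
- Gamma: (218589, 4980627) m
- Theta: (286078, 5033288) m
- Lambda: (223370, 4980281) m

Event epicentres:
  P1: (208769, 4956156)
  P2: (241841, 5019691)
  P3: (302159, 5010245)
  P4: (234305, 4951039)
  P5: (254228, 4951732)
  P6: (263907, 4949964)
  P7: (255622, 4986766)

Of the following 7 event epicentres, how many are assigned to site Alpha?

P1 → Gamma
P2 → Alpha
P3 → Theta
P4 → Lambda
P5 → Lambda
P6 → Iota
P7 → Lambda
1 of the 7 goes to Alpha.

1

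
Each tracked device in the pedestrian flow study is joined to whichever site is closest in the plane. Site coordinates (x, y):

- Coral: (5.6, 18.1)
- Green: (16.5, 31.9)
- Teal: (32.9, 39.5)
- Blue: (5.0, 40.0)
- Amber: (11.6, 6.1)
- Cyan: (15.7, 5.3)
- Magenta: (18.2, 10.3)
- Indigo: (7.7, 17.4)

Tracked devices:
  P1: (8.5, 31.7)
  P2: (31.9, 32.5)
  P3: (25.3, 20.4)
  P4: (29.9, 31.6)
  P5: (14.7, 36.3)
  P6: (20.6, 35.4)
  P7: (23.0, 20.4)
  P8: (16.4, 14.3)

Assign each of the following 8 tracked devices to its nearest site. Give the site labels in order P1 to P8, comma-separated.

Green, Teal, Magenta, Teal, Green, Green, Magenta, Magenta

P1 → Green (d²=64.04)
P2 → Teal (d²=50.00)
P3 → Magenta (d²=152.42)
P4 → Teal (d²=71.41)
P5 → Green (d²=22.60)
P6 → Green (d²=29.06)
P7 → Magenta (d²=125.05)
P8 → Magenta (d²=19.24)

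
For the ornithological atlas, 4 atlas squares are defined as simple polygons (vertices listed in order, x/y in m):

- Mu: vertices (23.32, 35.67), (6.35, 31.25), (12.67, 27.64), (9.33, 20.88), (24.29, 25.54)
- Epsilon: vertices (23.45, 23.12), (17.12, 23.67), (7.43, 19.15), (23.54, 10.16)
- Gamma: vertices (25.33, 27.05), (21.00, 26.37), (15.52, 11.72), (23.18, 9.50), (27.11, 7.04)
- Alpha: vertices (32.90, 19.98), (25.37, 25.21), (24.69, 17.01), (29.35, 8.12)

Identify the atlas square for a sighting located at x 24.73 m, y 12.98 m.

Cast a ray rightward from (24.73, 12.98). For each polygon, the edges (by vertex number in listed order) whose endpoints lie on opposite sides of y = 12.98, where each meets that height, and whether that is right or left of the point:
Mu: no edge straddles that height → 0 crossings.
Epsilon: 3–4 at x≈18.487 (left), 4–1 at x≈23.520 (left) → 0 crossings.
Gamma: 2–3 at x≈15.991 (left), 5–1 at x≈26.582 (right) → 1 crossing.
Alpha: 3–4 at x≈26.802 (right), 4–1 at x≈30.805 (right) → 2 crossings.
Only Gamma has an odd count, so the point is inside Gamma.

Gamma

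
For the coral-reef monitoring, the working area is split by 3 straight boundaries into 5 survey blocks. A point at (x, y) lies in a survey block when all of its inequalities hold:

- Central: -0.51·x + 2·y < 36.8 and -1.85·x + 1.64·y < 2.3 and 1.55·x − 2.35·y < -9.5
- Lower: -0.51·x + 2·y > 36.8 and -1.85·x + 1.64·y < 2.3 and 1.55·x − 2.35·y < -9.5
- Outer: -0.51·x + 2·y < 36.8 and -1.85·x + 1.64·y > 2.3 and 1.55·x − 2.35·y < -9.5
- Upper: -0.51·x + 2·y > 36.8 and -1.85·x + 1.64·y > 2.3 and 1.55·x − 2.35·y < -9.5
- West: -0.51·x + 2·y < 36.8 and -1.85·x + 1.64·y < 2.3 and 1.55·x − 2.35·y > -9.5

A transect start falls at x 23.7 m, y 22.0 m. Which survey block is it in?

Central

-0.51·23.7 + 2·22.0 = 31.913, which is < 36.8
-1.85·23.7 + 1.64·22.0 = -7.765, which is < 2.3
1.55·23.7 − 2.35·22.0 = -14.965, which is < -9.5
This sign pattern matches Central.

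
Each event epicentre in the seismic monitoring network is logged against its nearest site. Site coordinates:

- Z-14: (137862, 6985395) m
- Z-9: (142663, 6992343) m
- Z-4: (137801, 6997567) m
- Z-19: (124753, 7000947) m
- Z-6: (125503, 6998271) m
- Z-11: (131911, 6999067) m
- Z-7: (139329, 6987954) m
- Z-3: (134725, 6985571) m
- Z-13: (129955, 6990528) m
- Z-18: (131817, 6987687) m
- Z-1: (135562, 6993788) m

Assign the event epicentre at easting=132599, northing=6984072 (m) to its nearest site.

Squared distances to each site:
Z-14: 29449498.000; Z-9: 169693537.000; Z-4: 209175829.000; Z-19: 346325341.000; Z-6: 251964817.000; Z-11: 225323369.000; Z-7: 60362824.000; Z-3: 6766877.000; Z-13: 48670672.000; Z-18: 13679749.000; Z-1: 103180025.000.
Minimum at Z-3.

Z-3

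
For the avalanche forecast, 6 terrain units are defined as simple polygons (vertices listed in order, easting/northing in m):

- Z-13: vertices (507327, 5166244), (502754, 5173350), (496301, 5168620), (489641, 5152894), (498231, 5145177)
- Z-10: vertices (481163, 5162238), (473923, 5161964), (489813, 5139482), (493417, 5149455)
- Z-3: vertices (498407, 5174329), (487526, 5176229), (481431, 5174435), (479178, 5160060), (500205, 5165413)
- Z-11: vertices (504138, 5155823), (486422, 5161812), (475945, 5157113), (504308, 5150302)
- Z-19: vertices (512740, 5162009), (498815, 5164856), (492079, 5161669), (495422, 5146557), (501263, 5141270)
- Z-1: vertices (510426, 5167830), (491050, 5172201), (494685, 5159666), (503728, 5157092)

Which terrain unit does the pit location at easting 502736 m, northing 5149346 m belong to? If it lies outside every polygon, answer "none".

Z-19

Cast a ray rightward from (502736, 5149346). For each polygon, the edges (by vertex number in listed order) whose endpoints lie on opposite sides of northing = 5149346, where each meets that height, and whether that is right or left of the point:
Z-13: 4–5 at easting≈493590.4 (left), 5–1 at easting≈500031.0 (left) → 0 crossings.
Z-10: 2–3 at easting≈482841.2 (left), 3–4 at easting≈493377.6 (left) → 0 crossings.
Z-3: no edge straddles that height → 0 crossings.
Z-11: no edge straddles that height → 0 crossings.
Z-19: 3–4 at easting≈494805.0 (left), 5–1 at easting≈505732.3 (right) → 1 crossing.
Z-1: no edge straddles that height → 0 crossings.
Only Z-19 has an odd count, so the point is inside Z-19.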